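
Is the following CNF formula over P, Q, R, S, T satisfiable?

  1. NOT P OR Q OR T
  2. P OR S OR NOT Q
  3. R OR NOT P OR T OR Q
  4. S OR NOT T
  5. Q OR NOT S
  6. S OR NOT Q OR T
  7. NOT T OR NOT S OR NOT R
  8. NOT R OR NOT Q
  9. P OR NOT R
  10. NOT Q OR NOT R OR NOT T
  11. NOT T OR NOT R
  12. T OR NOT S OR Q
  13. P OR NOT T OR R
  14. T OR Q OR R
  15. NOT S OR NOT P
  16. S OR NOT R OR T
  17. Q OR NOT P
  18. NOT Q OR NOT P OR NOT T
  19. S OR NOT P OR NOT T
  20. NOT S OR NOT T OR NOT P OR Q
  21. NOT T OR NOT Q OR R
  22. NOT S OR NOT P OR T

Try S = true.
From the singleton clause (Q), Q = true.
From the singleton clause (NOT R), R = false.
From the singleton clause (NOT P), P = false.
From the singleton clause (NOT T), T = false.
This assignment satisfies each clause.
A satisfying assignment: P: false, Q: true, R: false, S: true, T: false.

Yes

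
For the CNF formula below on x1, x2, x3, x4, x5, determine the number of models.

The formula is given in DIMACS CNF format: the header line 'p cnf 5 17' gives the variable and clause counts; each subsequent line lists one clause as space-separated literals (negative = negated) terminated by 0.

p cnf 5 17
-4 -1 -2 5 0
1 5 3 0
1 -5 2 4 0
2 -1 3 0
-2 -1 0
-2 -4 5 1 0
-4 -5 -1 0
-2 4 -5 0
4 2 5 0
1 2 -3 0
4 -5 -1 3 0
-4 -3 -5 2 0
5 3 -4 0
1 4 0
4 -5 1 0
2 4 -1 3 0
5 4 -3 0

There are 2^5 = 32 truth assignments over (x1, x2, x3, x4, x5).
Split on x5. With x5 = True, the clauses containing x5 are satisfied and ¬x5 drops from the rest; 4 of the 2^4 = 16 assignments to the other variables satisfy what remains.
With x5 = False, by the same count on the reduced clause set, 1 assignment works.
Total: 4 + 1 = 5.

5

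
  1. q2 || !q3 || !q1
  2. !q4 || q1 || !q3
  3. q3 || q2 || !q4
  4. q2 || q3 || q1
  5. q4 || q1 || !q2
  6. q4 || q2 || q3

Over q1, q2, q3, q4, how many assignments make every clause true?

6

There are 2^4 = 16 truth assignments over (q1, q2, q3, q4).
Split on q2. With q2 = true, the clauses containing q2 are satisfied and !q2 drops from the rest; 5 of the 2^3 = 8 assignments to the other variables satisfy what remains.
With q2 = false, by the same count on the reduced clause set, 1 assignment works.
(One model: q1=F, q2=F, q3=T, q4=F.)
Total: 5 + 1 = 6.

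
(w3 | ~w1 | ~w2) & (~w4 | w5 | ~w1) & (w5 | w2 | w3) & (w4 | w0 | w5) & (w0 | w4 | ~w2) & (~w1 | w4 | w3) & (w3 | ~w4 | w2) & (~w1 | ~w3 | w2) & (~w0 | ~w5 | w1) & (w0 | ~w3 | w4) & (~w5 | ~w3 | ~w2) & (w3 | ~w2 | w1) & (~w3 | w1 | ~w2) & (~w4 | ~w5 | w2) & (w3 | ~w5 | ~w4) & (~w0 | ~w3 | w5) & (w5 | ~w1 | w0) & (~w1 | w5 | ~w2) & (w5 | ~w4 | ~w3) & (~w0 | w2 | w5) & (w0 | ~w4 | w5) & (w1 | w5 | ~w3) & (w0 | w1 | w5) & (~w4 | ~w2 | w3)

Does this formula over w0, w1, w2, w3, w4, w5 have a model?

Try w3 = 0.
Try w1 = 0.
Unit clause (~w2) forces w2 = 0.
Unit clause (w5) forces w5 = 1.
Unit clause (~w4) forces w4 = 0.
Unit clause (~w0) forces w0 = 0.
This assignment satisfies each clause.
A satisfying assignment: w0 ↦ 0; w1 ↦ 0; w2 ↦ 0; w3 ↦ 0; w4 ↦ 0; w5 ↦ 1.

Yes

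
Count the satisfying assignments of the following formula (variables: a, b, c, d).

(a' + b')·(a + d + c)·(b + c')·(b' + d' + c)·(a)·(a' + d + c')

There are 2^4 = 16 truth assignments over (a, b, c, d).
Split on c. With c = 1, the clauses containing c are satisfied and c' drops from the rest; 0 of the 2^3 = 8 assignments to the other variables satisfy what remains.
With c = 0, by the same count on the reduced clause set, 2 assignments work.
(One model: a=T, b=F, c=F, d=F.)
Total: 0 + 2 = 2.

2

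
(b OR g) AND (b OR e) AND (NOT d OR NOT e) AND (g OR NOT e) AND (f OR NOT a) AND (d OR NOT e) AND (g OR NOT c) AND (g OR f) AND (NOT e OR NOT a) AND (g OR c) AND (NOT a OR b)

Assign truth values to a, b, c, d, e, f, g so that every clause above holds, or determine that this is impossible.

Branch on b: set b = true.
Branch on d: set d = false.
From the singleton clause (NOT e), e = false.
Branch on f: set f = true.
Branch on g: set g = true.
All clauses hold; a, c can take either value.

a ↦ true, b ↦ true, c ↦ false, d ↦ false, e ↦ false, f ↦ true, g ↦ true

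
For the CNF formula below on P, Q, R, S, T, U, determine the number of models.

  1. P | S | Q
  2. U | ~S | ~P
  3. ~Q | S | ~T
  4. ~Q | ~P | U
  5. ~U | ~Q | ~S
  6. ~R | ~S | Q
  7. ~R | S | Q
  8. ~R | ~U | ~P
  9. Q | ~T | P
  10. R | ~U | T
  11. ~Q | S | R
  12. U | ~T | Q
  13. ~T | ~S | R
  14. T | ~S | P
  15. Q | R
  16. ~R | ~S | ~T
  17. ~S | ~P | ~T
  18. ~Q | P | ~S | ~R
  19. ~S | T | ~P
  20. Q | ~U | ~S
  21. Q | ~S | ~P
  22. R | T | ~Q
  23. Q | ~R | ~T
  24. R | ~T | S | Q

2

There are 2^6 = 64 truth assignments over (P, Q, R, S, T, U).
Split on P. With P = 1, the clauses containing P are satisfied and ~P drops from the rest; 0 of the 2^5 = 32 assignments to the other variables satisfy what remains.
With P = 0, by the same count on the reduced clause set, 2 assignments work.
(One model: P=F, Q=T, R=T, S=F, T=F, U=F.)
Total: 0 + 2 = 2.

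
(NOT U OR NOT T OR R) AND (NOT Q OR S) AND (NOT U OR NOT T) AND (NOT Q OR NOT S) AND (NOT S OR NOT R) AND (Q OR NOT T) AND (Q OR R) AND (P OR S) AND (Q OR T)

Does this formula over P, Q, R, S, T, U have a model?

Try Q = false.
(NOT T) alone gives T = false.
But (T) is also a unit clause — contradiction.
Undo Q and try Q = true.
(S) alone gives S = true.
But (NOT S) is also a unit clause — contradiction.
Both values of Q lead to a conflict.
No assignment satisfies every clause.

No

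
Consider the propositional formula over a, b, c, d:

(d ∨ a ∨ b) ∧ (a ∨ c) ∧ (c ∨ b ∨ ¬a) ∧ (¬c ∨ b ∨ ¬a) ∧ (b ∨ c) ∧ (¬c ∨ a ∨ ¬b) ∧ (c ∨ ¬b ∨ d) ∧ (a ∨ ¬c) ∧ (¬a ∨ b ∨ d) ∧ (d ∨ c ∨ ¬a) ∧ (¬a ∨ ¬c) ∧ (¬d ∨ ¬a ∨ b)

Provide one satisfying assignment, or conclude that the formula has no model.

a ↦ True,  b ↦ True,  c ↦ False,  d ↦ True

Try a = True.
From the singleton clause (¬c), c = False.
From the singleton clause (b), b = True.
From the singleton clause (d), d = True.
All clauses are satisfied.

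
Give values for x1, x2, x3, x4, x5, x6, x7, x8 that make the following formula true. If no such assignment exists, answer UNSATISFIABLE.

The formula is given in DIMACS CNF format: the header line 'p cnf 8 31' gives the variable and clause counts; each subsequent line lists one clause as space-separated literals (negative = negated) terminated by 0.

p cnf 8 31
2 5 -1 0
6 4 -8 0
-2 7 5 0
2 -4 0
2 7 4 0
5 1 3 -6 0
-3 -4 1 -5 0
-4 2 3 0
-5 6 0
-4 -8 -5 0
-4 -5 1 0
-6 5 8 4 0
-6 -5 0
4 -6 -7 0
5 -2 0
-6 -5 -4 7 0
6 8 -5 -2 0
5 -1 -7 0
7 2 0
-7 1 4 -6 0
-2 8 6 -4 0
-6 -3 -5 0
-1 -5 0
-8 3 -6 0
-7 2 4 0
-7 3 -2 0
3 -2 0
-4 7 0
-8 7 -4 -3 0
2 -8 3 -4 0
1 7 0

UNSATISFIABLE

Case x2 = True:
(x5) alone gives x5 = True.
(x6) alone gives x6 = True.
That conflicts with the unit clause (¬x6).
That branch fails; take x2 = False instead.
(¬x4) alone gives x4 = False.
(x7) alone gives x7 = True.
That conflicts with the unit clause (¬x7).
Neither x2 = True nor x2 = False works.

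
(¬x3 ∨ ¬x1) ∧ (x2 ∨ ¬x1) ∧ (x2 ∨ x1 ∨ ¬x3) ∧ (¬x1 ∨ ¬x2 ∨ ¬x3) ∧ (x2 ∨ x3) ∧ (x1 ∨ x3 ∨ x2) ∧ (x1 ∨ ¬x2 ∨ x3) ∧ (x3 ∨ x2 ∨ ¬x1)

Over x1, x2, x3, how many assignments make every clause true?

2

There are 2^3 = 8 truth assignments over (x1, x2, x3).
Split on x2. With x2 = True, the clauses containing x2 are satisfied and ¬x2 drops from the rest; 2 of the 2^2 = 4 assignments to the other variables satisfy what remains.
With x2 = False, by the same count on the reduced clause set, 0 assignments work.
Total: 2 + 0 = 2.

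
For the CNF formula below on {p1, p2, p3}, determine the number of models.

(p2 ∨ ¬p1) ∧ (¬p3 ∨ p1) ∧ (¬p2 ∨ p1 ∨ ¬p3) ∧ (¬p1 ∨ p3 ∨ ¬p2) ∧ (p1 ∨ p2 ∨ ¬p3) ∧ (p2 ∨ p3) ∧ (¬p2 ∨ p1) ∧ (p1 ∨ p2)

There are 2^3 = 8 truth assignments over (p1, p2, p3).
Check each against the 8 clauses (columns in the order p1, p2, p3):
  F F F  ✗ fails (p2 ∨ p3)
  F F T  ✗ fails (¬p3 ∨ p1)
  F T F  ✗ fails (¬p2 ∨ p1)
  F T T  ✗ fails (¬p3 ∨ p1)
  T F F  ✗ fails (p2 ∨ ¬p1)
  T F T  ✗ fails (p2 ∨ ¬p1)
  T T F  ✗ fails (¬p1 ∨ p3 ∨ ¬p2)
  T T T  ✓ satisfies all
1 of the 8 rows is a model.

1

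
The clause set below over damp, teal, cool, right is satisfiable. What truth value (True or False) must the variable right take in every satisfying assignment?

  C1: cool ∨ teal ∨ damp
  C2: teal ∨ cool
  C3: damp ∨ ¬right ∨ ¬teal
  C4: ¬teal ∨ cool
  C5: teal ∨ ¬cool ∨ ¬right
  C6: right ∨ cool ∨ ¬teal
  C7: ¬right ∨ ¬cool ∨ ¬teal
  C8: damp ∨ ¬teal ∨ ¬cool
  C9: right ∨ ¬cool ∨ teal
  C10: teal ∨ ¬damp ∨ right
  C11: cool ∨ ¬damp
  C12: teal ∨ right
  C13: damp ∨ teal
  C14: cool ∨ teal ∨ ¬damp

Suppose right = True.
Case teal = True:
Unit clause (damp) forces damp = True.
Unit clause (cool) forces cool = True.
But (¬cool) is also a unit clause — contradiction.
Undo teal and try teal = False.
Unit clause (cool) forces cool = True.
But (¬cool) is also a unit clause — contradiction.
Neither teal = True nor teal = False works.
So every satisfying assignment has right = False.

False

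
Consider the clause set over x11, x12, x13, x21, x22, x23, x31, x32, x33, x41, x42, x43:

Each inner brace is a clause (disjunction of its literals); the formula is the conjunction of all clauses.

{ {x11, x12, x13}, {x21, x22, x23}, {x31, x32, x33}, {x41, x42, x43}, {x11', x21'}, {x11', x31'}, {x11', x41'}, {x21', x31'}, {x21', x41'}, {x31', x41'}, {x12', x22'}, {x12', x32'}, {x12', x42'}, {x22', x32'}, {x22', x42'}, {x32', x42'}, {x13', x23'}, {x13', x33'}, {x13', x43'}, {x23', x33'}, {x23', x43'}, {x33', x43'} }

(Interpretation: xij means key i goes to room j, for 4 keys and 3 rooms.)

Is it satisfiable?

No, unsatisfiable

Branch on x11: set x11 = 0.
Branch on x12: set x12 = 1.
The clause (x22') is unit, so x22 = 0.
The clause (x32') is unit, so x32 = 0.
The clause (x42') is unit, so x42 = 0.
Branch on x21: set x21 = 1.
The clause (x31') is unit, so x31 = 0.
The clause (x33) is unit, so x33 = 1.
The clause (x41') is unit, so x41 = 0.
The clause (x43) is unit, so x43 = 1.
But (x43') is also a unit clause — contradiction.
Undo x21 and try x21 = 0.
The clause (x23) is unit, so x23 = 1.
The clause (x13') is unit, so x13 = 0.
The clause (x33') is unit, so x33 = 0.
The clause (x31) is unit, so x31 = 1.
The clause (x41') is unit, so x41 = 0.
The clause (x43) is unit, so x43 = 1.
But (x43') is also a unit clause — contradiction.
Neither x21 = 1 nor x21 = 0 works.
Undo x12 and try x12 = 0.
The clause (x13) is unit, so x13 = 1.
The clause (x23') is unit, so x23 = 0.
The clause (x33') is unit, so x33 = 0.
The clause (x43') is unit, so x43 = 0.
Branch on x21: set x21 = 1.
The clause (x31') is unit, so x31 = 0.
The clause (x32) is unit, so x32 = 1.
The clause (x41') is unit, so x41 = 0.
The clause (x42) is unit, so x42 = 1.
But (x42') is also a unit clause — contradiction.
Undo x21 and try x21 = 0.
The clause (x22) is unit, so x22 = 1.
The clause (x32') is unit, so x32 = 0.
The clause (x31) is unit, so x31 = 1.
The clause (x41') is unit, so x41 = 0.
The clause (x42) is unit, so x42 = 1.
But (x42') is also a unit clause — contradiction.
Neither x21 = 1 nor x21 = 0 works.
Neither x12 = 1 nor x12 = 0 works.
Undo x11 and try x11 = 1.
The clause (x21') is unit, so x21 = 0.
The clause (x31') is unit, so x31 = 0.
The clause (x41') is unit, so x41 = 0.
Branch on x22: set x22 = 1.
The clause (x12') is unit, so x12 = 0.
The clause (x32') is unit, so x32 = 0.
The clause (x33) is unit, so x33 = 1.
The clause (x42') is unit, so x42 = 0.
The clause (x43) is unit, so x43 = 1.
But (x43') is also a unit clause — contradiction.
Undo x22 and try x22 = 0.
The clause (x23) is unit, so x23 = 1.
The clause (x13') is unit, so x13 = 0.
The clause (x33') is unit, so x33 = 0.
The clause (x32) is unit, so x32 = 1.
The clause (x12') is unit, so x12 = 0.
The clause (x42') is unit, so x42 = 0.
The clause (x43) is unit, so x43 = 1.
But (x43') is also a unit clause — contradiction.
Neither x22 = 1 nor x22 = 0 works.
Neither x11 = 1 nor x11 = 0 works.
No assignment satisfies every clause.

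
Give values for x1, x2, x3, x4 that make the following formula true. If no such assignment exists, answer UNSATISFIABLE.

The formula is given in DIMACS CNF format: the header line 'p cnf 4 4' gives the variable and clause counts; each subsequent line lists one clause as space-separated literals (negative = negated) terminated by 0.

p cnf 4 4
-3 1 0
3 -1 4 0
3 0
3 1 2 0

From the singleton clause (x3), x3 = True.
From the singleton clause (x1), x1 = True.
All clauses hold; x2, x4 can take either value.

x1 ↦ True, x2 ↦ True, x3 ↦ True, x4 ↦ False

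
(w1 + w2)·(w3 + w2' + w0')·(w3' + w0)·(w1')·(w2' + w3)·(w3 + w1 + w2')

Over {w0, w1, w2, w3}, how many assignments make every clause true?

1

There are 2^4 = 16 truth assignments over (w0, w1, w2, w3).
Split on w3. With w3 = 1, the clauses containing w3 are satisfied and w3' drops from the rest; 1 of the 2^3 = 8 assignments to the other variables satisfy what remains.
With w3 = 0, by the same count on the reduced clause set, 0 assignments work.
Total: 1 + 0 = 1.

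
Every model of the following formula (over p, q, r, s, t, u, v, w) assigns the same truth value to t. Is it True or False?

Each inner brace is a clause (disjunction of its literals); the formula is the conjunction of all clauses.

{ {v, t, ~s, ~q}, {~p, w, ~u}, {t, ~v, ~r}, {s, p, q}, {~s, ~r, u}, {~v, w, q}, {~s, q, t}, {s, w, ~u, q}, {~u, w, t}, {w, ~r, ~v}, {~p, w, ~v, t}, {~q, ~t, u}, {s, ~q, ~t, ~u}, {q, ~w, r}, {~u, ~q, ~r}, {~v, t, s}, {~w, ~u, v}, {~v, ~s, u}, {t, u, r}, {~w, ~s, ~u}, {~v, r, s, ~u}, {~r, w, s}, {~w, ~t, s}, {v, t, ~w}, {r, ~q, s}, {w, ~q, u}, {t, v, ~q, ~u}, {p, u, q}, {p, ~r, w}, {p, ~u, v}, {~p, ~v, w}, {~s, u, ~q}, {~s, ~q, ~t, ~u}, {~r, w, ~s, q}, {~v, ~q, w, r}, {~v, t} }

True

Suppose t = 0.
Unit clause (~v) forces v = 0.
Unit clause (~w) forces w = 0.
Unit clause (~u) forces u = 0.
Unit clause (r) forces r = 1.
Unit clause (~s) forces s = 0.
That conflicts with the unit clause (s).
So every satisfying assignment has t = True.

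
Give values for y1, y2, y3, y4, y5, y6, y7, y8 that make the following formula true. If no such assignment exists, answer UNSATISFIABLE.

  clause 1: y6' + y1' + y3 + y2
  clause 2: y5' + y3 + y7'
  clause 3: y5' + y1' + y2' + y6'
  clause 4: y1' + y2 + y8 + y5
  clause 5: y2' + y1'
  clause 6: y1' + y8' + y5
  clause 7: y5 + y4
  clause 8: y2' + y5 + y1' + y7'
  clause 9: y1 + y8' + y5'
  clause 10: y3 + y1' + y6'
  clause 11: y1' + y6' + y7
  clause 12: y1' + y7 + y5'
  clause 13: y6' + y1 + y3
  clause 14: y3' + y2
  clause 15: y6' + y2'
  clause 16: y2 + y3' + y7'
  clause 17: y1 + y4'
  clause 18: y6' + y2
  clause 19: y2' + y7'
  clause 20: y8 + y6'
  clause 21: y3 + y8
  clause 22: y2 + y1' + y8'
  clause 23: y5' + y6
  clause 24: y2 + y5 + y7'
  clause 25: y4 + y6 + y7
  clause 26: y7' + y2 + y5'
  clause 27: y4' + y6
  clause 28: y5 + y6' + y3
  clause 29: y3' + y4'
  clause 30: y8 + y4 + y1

UNSATISFIABLE

Case y2 = 0:
From the singleton clause (y3'), y3 = 0.
From the singleton clause (y6'), y6 = 0.
From the singleton clause (y8), y8 = 1.
From the singleton clause (y1'), y1 = 0.
From the singleton clause (y5'), y5 = 0.
From the singleton clause (y4), y4 = 1.
But (y4') is also a unit clause — contradiction.
That branch fails; take y2 = 1 instead.
From the singleton clause (y1'), y1 = 0.
From the singleton clause (y6'), y6 = 0.
From the singleton clause (y4'), y4 = 0.
From the singleton clause (y5), y5 = 1.
But (y5') is also a unit clause — contradiction.
Either choice for y2 ends in contradiction.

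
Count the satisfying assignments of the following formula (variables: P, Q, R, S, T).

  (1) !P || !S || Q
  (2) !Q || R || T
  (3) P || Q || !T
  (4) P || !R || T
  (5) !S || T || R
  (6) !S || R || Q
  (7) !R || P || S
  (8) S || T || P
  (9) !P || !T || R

There are 2^5 = 32 truth assignments over (P, Q, R, S, T).
Split on T. With T = true, the clauses containing T are satisfied and !T drops from the rest; 6 of the 2^4 = 16 assignments to the other variables satisfy what remains.
With T = false, by the same count on the reduced clause set, 4 assignments work.
(One model: P=F, Q=T, R=F, S=F, T=T.)
Total: 6 + 4 = 10.

10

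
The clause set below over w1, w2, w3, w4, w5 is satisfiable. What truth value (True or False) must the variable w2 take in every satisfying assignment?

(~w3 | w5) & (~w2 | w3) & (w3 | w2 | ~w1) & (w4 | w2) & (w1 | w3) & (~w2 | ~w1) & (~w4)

True

Suppose w2 = 0.
Unit clause (w4) forces w4 = 1.
Now (~w4) is unsatisfied and unit — conflict.
So every satisfying assignment has w2 = True.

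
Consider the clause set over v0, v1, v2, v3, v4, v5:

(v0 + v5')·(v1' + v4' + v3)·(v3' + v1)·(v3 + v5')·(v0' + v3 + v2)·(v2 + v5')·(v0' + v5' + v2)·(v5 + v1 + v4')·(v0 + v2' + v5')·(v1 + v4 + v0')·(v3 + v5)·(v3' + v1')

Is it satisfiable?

No, unsatisfiable

Case v0 = 1:
Case v3 = 0:
The clause (v5') is unit, so v5 = 0.
Now (v5) is unsatisfied and unit — conflict.
That branch fails; take v3 = 1 instead.
The clause (v1) is unit, so v1 = 1.
Now (v1') is unsatisfied and unit — conflict.
Either choice for v3 ends in contradiction.
That branch fails; take v0 = 0 instead.
The clause (v5') is unit, so v5 = 0.
The clause (v3) is unit, so v3 = 1.
The clause (v1) is unit, so v1 = 1.
Now (v1') is unsatisfied and unit — conflict.
Either choice for v0 ends in contradiction.
No assignment satisfies every clause.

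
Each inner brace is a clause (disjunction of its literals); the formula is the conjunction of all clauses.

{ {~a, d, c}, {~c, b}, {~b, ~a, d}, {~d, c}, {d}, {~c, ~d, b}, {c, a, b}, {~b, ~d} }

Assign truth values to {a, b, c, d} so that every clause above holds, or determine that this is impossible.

UNSATISFIABLE

From the singleton clause (d), d = 1.
From the singleton clause (c), c = 1.
From the singleton clause (b), b = 1.
Now (~b) is unsatisfied and unit — conflict.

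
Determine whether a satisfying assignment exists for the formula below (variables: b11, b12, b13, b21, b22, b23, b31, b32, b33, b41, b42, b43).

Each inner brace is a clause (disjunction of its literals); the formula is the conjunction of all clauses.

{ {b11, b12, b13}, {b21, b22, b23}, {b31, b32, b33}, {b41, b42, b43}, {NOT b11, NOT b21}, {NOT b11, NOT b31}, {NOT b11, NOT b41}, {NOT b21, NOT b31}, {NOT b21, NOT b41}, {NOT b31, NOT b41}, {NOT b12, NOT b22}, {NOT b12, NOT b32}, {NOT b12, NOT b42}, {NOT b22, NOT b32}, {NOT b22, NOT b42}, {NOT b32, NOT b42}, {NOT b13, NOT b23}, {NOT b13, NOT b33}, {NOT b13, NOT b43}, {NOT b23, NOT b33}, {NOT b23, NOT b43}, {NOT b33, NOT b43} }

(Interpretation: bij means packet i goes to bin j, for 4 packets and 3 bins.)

Unsatisfiable

Try b11 = false.
Try b12 = true.
(NOT b22) alone gives b22 = false.
(NOT b32) alone gives b32 = false.
(NOT b42) alone gives b42 = false.
Try b21 = true.
(NOT b31) alone gives b31 = false.
(b33) alone gives b33 = true.
(NOT b41) alone gives b41 = false.
(b43) alone gives b43 = true.
But (NOT b43) is also a unit clause — contradiction.
Undo b21 and try b21 = false.
(b23) alone gives b23 = true.
(NOT b13) alone gives b13 = false.
(NOT b33) alone gives b33 = false.
(b31) alone gives b31 = true.
(NOT b41) alone gives b41 = false.
(b43) alone gives b43 = true.
But (NOT b43) is also a unit clause — contradiction.
Either choice for b21 ends in contradiction.
Undo b12 and try b12 = false.
(b13) alone gives b13 = true.
(NOT b23) alone gives b23 = false.
(NOT b33) alone gives b33 = false.
(NOT b43) alone gives b43 = false.
Try b21 = true.
(NOT b31) alone gives b31 = false.
(b32) alone gives b32 = true.
(NOT b41) alone gives b41 = false.
(b42) alone gives b42 = true.
But (NOT b42) is also a unit clause — contradiction.
Undo b21 and try b21 = false.
(b22) alone gives b22 = true.
(NOT b32) alone gives b32 = false.
(b31) alone gives b31 = true.
(NOT b41) alone gives b41 = false.
(b42) alone gives b42 = true.
But (NOT b42) is also a unit clause — contradiction.
Either choice for b21 ends in contradiction.
Either choice for b12 ends in contradiction.
Undo b11 and try b11 = true.
(NOT b21) alone gives b21 = false.
(NOT b31) alone gives b31 = false.
(NOT b41) alone gives b41 = false.
Try b22 = true.
(NOT b12) alone gives b12 = false.
(NOT b32) alone gives b32 = false.
(b33) alone gives b33 = true.
(NOT b42) alone gives b42 = false.
(b43) alone gives b43 = true.
But (NOT b43) is also a unit clause — contradiction.
Undo b22 and try b22 = false.
(b23) alone gives b23 = true.
(NOT b13) alone gives b13 = false.
(NOT b33) alone gives b33 = false.
(b32) alone gives b32 = true.
(NOT b12) alone gives b12 = false.
(NOT b42) alone gives b42 = false.
(b43) alone gives b43 = true.
But (NOT b43) is also a unit clause — contradiction.
Either choice for b22 ends in contradiction.
Either choice for b11 ends in contradiction.
No assignment satisfies every clause.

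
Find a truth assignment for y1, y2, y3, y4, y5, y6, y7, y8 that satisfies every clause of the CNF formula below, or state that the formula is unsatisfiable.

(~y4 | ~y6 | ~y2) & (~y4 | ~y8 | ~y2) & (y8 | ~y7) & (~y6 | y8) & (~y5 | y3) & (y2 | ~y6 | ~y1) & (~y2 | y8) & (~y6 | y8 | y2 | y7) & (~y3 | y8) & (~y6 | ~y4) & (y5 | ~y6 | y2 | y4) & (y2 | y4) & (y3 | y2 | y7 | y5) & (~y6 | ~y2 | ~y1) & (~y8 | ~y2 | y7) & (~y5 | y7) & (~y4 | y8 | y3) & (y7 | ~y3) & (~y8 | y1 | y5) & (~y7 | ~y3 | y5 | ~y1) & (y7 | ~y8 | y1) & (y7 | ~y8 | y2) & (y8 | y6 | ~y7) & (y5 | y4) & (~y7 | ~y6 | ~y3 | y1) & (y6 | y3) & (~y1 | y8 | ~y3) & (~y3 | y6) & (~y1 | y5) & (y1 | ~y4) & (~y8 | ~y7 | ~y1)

UNSATISFIABLE

Suppose y8 = 1.
Suppose y4 = 0.
Unit clause (y2) forces y2 = 1.
Unit clause (y7) forces y7 = 1.
Unit clause (y5) forces y5 = 1.
Unit clause (y3) forces y3 = 1.
Unit clause (y6) forces y6 = 1.
Unit clause (~y1) forces y1 = 0.
But (y1) is also a unit clause — contradiction.
Undo y4 and try y4 = 1.
Unit clause (~y2) forces y2 = 0.
Unit clause (~y6) forces y6 = 0.
Unit clause (y7) forces y7 = 1.
Unit clause (y3) forces y3 = 1.
But (~y3) is also a unit clause — contradiction.
Neither y4 = 1 nor y4 = 0 works.
Undo y8 and try y8 = 0.
Unit clause (~y7) forces y7 = 0.
Unit clause (~y6) forces y6 = 0.
Unit clause (~y2) forces y2 = 0.
Unit clause (~y3) forces y3 = 0.
But (y3) is also a unit clause — contradiction.
Neither y8 = 1 nor y8 = 0 works.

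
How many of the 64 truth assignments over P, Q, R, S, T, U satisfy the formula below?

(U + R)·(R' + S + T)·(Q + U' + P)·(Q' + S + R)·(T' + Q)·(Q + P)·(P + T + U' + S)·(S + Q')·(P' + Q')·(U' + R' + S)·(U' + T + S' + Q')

There are 2^6 = 64 truth assignments over (P, Q, R, S, T, U).
Split on Q. With Q = 1, the clauses containing Q are satisfied and Q' drops from the rest; 4 of the 2^5 = 32 assignments to the other variables satisfy what remains.
With Q = 0, by the same count on the reduced clause set, 4 assignments work.
(One model: P=F, Q=T, R=F, S=T, T=T, U=T.)
Total: 4 + 4 = 8.

8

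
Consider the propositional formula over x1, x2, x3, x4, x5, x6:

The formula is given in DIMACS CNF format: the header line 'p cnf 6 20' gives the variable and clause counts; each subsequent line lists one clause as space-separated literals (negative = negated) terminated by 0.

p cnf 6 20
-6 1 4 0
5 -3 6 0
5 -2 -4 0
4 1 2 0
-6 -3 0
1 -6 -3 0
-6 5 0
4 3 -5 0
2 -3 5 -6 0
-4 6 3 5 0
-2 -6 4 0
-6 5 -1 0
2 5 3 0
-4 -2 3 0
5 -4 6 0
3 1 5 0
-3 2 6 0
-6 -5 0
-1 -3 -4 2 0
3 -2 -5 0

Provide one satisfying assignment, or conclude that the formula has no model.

Branch on x6: set x6 = False.
Branch on x5: set x5 = True.
Branch on x4: set x4 = True.
Branch on x2: set x2 = False.
From the singleton clause (¬x3), x3 = False.
Every clause is now satisfied; x1 is unconstrained.

x1 ↦ False, x2 ↦ False, x3 ↦ False, x4 ↦ True, x5 ↦ True, x6 ↦ False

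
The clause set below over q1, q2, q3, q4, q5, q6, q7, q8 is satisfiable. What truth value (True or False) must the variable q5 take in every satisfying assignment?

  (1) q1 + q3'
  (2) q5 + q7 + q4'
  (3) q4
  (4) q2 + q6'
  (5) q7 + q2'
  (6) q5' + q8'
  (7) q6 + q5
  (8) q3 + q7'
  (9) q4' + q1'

Suppose q5 = 0.
(q4) alone gives q4 = 1.
(q7) alone gives q7 = 1.
(q6) alone gives q6 = 1.
(q2) alone gives q2 = 1.
(q3) alone gives q3 = 1.
(q1) alone gives q1 = 1.
That conflicts with the unit clause (q1').
So every satisfying assignment has q5 = True.

True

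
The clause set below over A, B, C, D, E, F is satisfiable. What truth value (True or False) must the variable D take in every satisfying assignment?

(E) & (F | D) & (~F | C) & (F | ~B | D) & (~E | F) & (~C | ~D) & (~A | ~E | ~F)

False

Suppose D = 1.
Unit clause (E) forces E = 1.
Unit clause (F) forces F = 1.
Unit clause (C) forces C = 1.
But (~C) is also a unit clause — contradiction.
So every satisfying assignment has D = False.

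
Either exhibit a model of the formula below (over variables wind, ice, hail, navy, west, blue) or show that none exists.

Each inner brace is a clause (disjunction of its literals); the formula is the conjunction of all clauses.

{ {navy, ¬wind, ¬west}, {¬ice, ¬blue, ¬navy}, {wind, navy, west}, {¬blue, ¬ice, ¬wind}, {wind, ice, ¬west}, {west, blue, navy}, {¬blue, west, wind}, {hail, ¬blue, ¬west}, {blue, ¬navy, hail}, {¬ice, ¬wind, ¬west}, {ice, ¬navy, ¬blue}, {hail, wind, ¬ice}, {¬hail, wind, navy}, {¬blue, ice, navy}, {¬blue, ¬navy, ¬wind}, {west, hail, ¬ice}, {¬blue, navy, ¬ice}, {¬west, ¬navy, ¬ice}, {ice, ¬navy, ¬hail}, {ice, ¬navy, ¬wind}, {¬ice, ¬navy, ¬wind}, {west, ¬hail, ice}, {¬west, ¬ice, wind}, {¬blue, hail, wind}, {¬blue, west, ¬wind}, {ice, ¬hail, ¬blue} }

wind: False,  ice: True,  hail: True,  navy: True,  west: False,  blue: False

Case navy = True:
Case ice = True:
The clause (¬blue) is unit, so blue = False.
The clause (hail) is unit, so hail = True.
The clause (¬west) is unit, so west = False.
The clause (¬wind) is unit, so wind = False.
All clauses are satisfied.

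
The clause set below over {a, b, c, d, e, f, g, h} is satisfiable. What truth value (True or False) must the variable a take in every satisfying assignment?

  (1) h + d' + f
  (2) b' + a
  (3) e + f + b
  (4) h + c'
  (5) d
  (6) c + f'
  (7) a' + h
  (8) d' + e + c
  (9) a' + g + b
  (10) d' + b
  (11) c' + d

Suppose a = 0.
(b') alone gives b = 0.
(d) alone gives d = 1.
Now (d') is unsatisfied and unit — conflict.
So every satisfying assignment has a = True.

True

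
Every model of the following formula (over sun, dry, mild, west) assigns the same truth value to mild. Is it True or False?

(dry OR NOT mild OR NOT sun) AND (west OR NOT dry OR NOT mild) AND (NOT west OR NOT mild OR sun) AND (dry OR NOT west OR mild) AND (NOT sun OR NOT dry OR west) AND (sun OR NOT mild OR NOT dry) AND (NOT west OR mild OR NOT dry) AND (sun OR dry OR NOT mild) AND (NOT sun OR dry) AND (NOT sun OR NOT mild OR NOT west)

Suppose mild = true.
Branch on dry: set dry = true.
Unit clause (west) forces west = true.
Unit clause (sun) forces sun = true.
But (NOT sun) is also a unit clause — contradiction.
Undo dry and try dry = false.
Unit clause (NOT sun) forces sun = false.
But (sun) is also a unit clause — contradiction.
Both values of dry lead to a conflict.
So every satisfying assignment has mild = False.

False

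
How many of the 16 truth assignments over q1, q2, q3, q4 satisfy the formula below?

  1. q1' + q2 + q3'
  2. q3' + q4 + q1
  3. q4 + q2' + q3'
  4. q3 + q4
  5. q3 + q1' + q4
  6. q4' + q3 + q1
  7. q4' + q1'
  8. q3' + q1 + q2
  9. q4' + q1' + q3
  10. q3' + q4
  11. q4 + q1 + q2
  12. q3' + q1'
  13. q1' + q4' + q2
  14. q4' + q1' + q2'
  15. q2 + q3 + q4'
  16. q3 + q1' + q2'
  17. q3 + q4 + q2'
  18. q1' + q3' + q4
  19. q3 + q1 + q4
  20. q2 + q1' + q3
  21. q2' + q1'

There are 2^4 = 16 truth assignments over (q1, q2, q3, q4).
Split on q2. With q2 = 1, the clauses containing q2 are satisfied and q2' drops from the rest; 1 of the 2^3 = 8 assignments to the other variables satisfy what remains.
With q2 = 0, by the same count on the reduced clause set, 0 assignments work.
(One model: q1=F, q2=T, q3=T, q4=T.)
Total: 1 + 0 = 1.

1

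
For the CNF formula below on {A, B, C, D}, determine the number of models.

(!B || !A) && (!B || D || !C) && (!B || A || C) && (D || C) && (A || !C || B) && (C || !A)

4

There are 2^4 = 16 truth assignments over (A, B, C, D).
Check each against the 6 clauses (columns in the order A, B, C, D):
  F F F F  ✗ fails (D || C)
  F F F T  ✓ satisfies all
  F F T F  ✗ fails (A || !C || B)
  F F T T  ✗ fails (A || !C || B)
  F T F F  ✗ fails (!B || A || C)
  F T F T  ✗ fails (!B || A || C)
  F T T F  ✗ fails (!B || D || !C)
  F T T T  ✓ satisfies all
  T F F F  ✗ fails (D || C)
  T F F T  ✗ fails (C || !A)
  T F T F  ✓ satisfies all
  T F T T  ✓ satisfies all
  T T F F  ✗ fails (!B || !A)
  T T F T  ✗ fails (!B || !A)
  T T T F  ✗ fails (!B || !A)
  T T T T  ✗ fails (!B || !A)
4 of the 16 rows are models.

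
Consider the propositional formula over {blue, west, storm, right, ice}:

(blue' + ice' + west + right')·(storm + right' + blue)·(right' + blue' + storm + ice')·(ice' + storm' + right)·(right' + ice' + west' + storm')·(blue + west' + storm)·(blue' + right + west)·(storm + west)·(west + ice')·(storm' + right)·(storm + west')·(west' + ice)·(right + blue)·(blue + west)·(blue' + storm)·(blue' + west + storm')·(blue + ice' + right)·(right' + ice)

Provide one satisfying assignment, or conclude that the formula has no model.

Try storm = 1.
The clause (right) is unit, so right = 1.
The clause (ice) is unit, so ice = 1.
The clause (west') is unit, so west = 0.
Now (west) is unsatisfied and unit — conflict.
Backtrack on storm: now try storm = 0.
The clause (west) is unit, so west = 1.
Now (west') is unsatisfied and unit — conflict.
Either choice for storm ends in contradiction.

UNSATISFIABLE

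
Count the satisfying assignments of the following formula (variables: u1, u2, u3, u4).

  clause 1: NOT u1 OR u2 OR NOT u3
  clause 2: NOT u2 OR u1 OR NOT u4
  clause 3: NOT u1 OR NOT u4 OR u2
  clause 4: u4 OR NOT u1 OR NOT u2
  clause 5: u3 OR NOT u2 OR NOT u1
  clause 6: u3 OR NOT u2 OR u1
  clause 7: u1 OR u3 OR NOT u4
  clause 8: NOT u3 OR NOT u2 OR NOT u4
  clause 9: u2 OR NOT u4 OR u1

4

There are 2^4 = 16 truth assignments over (u1, u2, u3, u4).
Check each against the 9 clauses (columns in the order u1, u2, u3, u4):
  F F F F  ✓ satisfies all
  F F F T  ✗ fails (u1 OR u3 OR NOT u4)
  F F T F  ✓ satisfies all
  F F T T  ✗ fails (u2 OR NOT u4 OR u1)
  F T F F  ✗ fails (u3 OR NOT u2 OR u1)
  F T F T  ✗ fails (NOT u2 OR u1 OR NOT u4)
  F T T F  ✓ satisfies all
  F T T T  ✗ fails (NOT u2 OR u1 OR NOT u4)
  T F F F  ✓ satisfies all
  T F F T  ✗ fails (NOT u1 OR NOT u4 OR u2)
  T F T F  ✗ fails (NOT u1 OR u2 OR NOT u3)
  T F T T  ✗ fails (NOT u1 OR u2 OR NOT u3)
  T T F F  ✗ fails (u4 OR NOT u1 OR NOT u2)
  T T F T  ✗ fails (u3 OR NOT u2 OR NOT u1)
  T T T F  ✗ fails (u4 OR NOT u1 OR NOT u2)
  T T T T  ✗ fails (NOT u3 OR NOT u2 OR NOT u4)
4 of the 16 rows are models.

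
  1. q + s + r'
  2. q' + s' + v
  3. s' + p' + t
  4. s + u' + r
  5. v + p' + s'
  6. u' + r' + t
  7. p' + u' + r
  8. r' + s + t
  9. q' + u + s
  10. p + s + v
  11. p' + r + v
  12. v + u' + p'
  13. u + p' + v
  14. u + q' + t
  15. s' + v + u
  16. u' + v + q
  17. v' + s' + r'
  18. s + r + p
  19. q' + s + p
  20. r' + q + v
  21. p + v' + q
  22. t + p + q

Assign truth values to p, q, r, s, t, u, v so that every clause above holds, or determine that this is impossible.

p ↦ 0; q ↦ 1; r ↦ 0; s ↦ 1; t ↦ 0; u ↦ 1; v ↦ 1

Branch on q: set q = 1.
Branch on s: set s = 1.
(v) alone gives v = 1.
(r') alone gives r = 0.
Branch on p: set p = 0.
Branch on u: set u = 1.
No clause remains; t is free.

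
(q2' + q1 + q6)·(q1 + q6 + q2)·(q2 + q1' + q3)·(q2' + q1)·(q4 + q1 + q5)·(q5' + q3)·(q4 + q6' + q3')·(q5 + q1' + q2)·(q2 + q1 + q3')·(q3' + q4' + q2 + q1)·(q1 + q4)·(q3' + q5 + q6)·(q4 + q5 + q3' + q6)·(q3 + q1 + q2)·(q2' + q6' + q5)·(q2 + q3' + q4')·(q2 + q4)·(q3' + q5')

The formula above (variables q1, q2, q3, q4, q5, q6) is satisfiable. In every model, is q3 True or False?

False

Suppose q3 = 1.
(q5') alone gives q5 = 0.
(q6) alone gives q6 = 1.
(q4) alone gives q4 = 1.
(q2') alone gives q2 = 0.
But (q2) is also a unit clause — contradiction.
So every satisfying assignment has q3 = False.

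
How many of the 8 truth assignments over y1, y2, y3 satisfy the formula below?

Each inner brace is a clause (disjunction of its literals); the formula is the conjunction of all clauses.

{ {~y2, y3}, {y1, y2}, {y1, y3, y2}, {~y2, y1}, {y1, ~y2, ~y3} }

3

There are 2^3 = 8 truth assignments over (y1, y2, y3).
Check each against the 5 clauses (columns in the order y1, y2, y3):
  F F F  ✗ fails (y1 | y2)
  F F T  ✗ fails (y1 | y2)
  F T F  ✗ fails (~y2 | y3)
  F T T  ✗ fails (~y2 | y1)
  T F F  ✓ satisfies all
  T F T  ✓ satisfies all
  T T F  ✗ fails (~y2 | y3)
  T T T  ✓ satisfies all
3 of the 8 rows are models.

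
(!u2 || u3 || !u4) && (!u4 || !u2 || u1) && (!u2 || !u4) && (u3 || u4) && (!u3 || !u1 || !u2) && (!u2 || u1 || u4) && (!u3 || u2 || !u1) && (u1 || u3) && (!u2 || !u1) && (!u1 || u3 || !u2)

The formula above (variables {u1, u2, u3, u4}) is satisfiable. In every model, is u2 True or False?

False

Suppose u2 = true.
Unit clause (!u4) forces u4 = false.
Unit clause (u3) forces u3 = true.
Unit clause (!u1) forces u1 = false.
Now (u1) is unsatisfied and unit — conflict.
So every satisfying assignment has u2 = False.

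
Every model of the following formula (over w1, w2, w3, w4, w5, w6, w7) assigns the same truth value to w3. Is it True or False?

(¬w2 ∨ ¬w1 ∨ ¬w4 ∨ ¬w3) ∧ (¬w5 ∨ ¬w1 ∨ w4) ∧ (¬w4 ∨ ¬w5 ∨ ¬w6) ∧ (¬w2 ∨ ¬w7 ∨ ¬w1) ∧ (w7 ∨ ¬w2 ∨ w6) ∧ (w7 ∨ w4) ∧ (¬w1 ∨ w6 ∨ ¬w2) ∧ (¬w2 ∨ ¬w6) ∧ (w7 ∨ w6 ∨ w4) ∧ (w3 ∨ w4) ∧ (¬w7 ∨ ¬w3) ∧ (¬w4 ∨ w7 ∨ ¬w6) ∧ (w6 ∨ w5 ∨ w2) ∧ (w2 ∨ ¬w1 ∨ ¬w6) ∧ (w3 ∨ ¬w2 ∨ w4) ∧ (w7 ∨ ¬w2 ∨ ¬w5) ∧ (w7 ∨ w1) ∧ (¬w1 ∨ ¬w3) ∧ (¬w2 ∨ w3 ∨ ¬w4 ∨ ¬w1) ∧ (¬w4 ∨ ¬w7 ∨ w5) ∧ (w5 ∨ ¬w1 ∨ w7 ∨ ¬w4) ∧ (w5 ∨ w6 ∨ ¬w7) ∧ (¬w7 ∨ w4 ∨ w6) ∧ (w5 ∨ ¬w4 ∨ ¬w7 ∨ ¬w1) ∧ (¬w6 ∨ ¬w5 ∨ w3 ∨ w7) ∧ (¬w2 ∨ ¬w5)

Suppose w3 = True.
From the singleton clause (¬w7), w7 = False.
From the singleton clause (w4), w4 = True.
From the singleton clause (¬w6), w6 = False.
From the singleton clause (¬w2), w2 = False.
From the singleton clause (w5), w5 = True.
From the singleton clause (w1), w1 = True.
That conflicts with the unit clause (¬w1).
So every satisfying assignment has w3 = False.

False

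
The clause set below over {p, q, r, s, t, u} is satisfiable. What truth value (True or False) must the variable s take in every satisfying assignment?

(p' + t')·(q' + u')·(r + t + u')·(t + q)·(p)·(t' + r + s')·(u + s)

True

Suppose s = 0.
The clause (p) is unit, so p = 1.
The clause (t') is unit, so t = 0.
The clause (q) is unit, so q = 1.
The clause (u') is unit, so u = 0.
That conflicts with the unit clause (u).
So every satisfying assignment has s = True.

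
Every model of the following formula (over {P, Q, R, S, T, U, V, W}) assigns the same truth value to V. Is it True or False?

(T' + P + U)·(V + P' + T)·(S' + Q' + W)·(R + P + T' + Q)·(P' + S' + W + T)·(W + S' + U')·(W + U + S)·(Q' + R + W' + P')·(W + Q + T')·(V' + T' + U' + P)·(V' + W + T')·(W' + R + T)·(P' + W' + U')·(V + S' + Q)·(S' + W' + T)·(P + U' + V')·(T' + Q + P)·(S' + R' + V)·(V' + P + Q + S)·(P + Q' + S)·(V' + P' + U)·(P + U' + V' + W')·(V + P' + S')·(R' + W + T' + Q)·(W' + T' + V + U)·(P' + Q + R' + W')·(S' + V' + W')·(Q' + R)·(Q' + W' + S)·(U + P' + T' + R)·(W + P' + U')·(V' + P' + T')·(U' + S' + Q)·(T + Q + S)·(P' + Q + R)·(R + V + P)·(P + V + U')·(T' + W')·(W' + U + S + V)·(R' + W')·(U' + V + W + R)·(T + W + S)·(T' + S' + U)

True

Suppose V = 0.
Branch on P: set P = 0.
Unit clause (R) forces R = 1.
Unit clause (S') forces S = 0.
Unit clause (Q') forces Q = 0.
Unit clause (T') forces T = 0.
But (T) is also a unit clause — contradiction.
So P must be the other value — set P = 1.
Unit clause (T) forces T = 1.
Unit clause (S') forces S = 0.
Unit clause (W') forces W = 0.
Unit clause (U) forces U = 1.
But (U') is also a unit clause — contradiction.
Either choice for P ends in contradiction.
So every satisfying assignment has V = True.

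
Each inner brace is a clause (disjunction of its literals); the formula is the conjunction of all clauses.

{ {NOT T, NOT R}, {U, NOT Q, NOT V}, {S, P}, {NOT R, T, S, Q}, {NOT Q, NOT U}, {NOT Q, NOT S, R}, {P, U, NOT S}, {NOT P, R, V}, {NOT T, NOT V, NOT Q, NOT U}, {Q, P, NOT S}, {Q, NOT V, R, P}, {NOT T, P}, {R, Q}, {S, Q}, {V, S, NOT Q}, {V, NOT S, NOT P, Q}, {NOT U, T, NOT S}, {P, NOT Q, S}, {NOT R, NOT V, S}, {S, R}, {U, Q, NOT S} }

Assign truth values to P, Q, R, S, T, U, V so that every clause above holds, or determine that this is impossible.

Branch on T: set T = false.
Branch on S: set S = true.
Unit clause (NOT U) forces U = false.
Unit clause (P) forces P = true.
Unit clause (Q) forces Q = true.
Unit clause (NOT V) forces V = false.
Unit clause (R) forces R = true.
Every clause now holds.

P: true, Q: true, R: true, S: true, T: false, U: false, V: false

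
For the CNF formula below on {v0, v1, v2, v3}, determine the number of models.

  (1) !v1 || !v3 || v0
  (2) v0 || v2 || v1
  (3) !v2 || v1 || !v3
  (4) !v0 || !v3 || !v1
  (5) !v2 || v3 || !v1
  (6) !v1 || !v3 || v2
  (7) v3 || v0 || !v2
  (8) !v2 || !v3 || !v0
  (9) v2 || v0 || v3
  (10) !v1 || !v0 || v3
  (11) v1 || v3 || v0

There are 2^4 = 16 truth assignments over (v0, v1, v2, v3).
Split on v1. With v1 = true, the clauses containing v1 are satisfied and !v1 drops from the rest; 0 of the 2^3 = 8 assignments to the other variables satisfy what remains.
With v1 = false, by the same count on the reduced clause set, 3 assignments work.
(One model: v0=T, v1=F, v2=F, v3=F.)
Total: 0 + 3 = 3.

3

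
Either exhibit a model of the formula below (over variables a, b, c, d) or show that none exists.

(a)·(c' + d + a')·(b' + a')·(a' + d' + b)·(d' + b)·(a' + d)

UNSATISFIABLE

The clause (a) is unit, so a = 1.
The clause (b') is unit, so b = 0.
The clause (d') is unit, so d = 0.
That conflicts with the unit clause (d).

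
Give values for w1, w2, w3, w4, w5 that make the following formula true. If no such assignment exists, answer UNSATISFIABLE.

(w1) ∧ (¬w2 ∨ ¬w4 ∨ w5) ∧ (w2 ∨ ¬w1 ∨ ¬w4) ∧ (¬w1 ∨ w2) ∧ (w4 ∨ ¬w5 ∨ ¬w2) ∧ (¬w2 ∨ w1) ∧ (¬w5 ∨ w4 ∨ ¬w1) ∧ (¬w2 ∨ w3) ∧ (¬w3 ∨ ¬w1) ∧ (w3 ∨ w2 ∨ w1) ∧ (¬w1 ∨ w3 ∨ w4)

From the singleton clause (w1), w1 = True.
From the singleton clause (w2), w2 = True.
From the singleton clause (w3), w3 = True.
Now (¬w3) is unsatisfied and unit — conflict.

UNSATISFIABLE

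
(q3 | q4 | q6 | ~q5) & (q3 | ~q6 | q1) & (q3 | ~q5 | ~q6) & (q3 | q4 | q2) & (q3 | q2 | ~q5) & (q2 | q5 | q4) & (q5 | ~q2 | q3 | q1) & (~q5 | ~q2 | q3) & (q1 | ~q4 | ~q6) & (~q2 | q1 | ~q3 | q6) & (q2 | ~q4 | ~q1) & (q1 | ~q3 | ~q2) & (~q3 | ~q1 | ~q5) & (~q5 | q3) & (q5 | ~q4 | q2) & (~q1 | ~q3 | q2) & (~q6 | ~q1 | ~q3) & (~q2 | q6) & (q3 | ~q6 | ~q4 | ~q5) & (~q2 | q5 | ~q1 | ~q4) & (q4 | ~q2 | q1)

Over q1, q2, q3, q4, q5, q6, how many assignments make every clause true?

There are 2^6 = 64 truth assignments over (q1, q2, q3, q4, q5, q6).
Split on q1. With q1 = 1, the clauses containing q1 are satisfied and ~q1 drops from the rest; 1 of the 2^5 = 32 assignments to the other variables satisfy what remains.
With q1 = 0, by the same count on the reduced clause set, 3 assignments work.
(One model: q1=F, q2=F, q3=T, q4=F, q5=T, q6=F.)
Total: 1 + 3 = 4.

4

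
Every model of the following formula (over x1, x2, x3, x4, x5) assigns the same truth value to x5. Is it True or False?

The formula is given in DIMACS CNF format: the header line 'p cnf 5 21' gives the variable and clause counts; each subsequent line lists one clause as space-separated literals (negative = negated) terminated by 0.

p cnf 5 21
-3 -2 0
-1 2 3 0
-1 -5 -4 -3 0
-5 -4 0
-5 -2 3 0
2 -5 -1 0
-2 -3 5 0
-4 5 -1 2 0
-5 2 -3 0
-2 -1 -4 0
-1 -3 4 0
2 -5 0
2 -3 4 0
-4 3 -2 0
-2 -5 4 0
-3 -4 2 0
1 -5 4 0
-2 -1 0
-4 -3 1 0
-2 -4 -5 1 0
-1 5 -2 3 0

False

Suppose x5 = True.
The clause (¬x4) is unit, so x4 = False.
The clause (x2) is unit, so x2 = True.
That conflicts with the unit clause (¬x2).
So every satisfying assignment has x5 = False.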